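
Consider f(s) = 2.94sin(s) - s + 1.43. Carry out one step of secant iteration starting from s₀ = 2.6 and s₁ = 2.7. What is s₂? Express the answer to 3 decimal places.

2.696

f(2.6) = 0.34557, f(2.7) = -0.01350
s₂ = 2.70000 − (-0.01350)·(2.70000 − 2.60000) / (-0.01350 − 0.34557) = 2.70000 − (-0.00135)/(-0.35908) = 2.69624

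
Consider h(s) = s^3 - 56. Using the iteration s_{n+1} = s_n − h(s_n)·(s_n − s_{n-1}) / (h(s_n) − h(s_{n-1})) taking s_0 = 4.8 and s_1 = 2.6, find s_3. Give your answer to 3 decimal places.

3.963

h(4.8) = 54.59200, h(2.6) = -38.42400
s_2 = 2.60000 − (-38.42400)·(2.60000 − 4.80000) / (-38.42400 − 54.59200) = 2.60000 − (84.53280)/(-93.01600) = 3.50880
h(3.50880) = -12.80084
s_3 = 3.50880 − (-12.80084)·(3.50880 − 2.60000) / (-12.80084 − (-38.42400)) = 3.50880 − (-11.63339)/(25.62316) = 3.96282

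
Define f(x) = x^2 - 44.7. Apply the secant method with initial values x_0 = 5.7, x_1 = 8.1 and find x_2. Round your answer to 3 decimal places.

f(5.7) = -12.21000, f(8.1) = 20.91000
x_2 = 8.10000 − 20.91000·(8.10000 − 5.70000) / (20.91000 − (-12.21000)) = 8.10000 − (50.18400)/(33.12000) = 6.58478

6.585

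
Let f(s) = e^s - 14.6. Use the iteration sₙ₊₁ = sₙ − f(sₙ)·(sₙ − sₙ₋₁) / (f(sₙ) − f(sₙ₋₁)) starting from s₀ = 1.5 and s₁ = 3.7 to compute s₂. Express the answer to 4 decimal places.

f(1.5) = -10.118311, f(3.7) = 25.847304
s₂ = 3.700000 − 25.847304·(3.700000 − 1.500000) / (25.847304 − (-10.118311)) = 3.700000 − (56.864070)/(35.965615) = 2.118932

2.1189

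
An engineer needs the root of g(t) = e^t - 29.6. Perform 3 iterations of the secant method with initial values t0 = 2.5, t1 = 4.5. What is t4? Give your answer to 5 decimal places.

3.43928

g(2.5) = -17.4175060, g(4.5) = 60.4171313
t2 = 4.5000000 − 60.4171313·(4.5000000 − 2.5000000) / (60.4171313 − (-17.4175060)) = 4.5000000 − (120.8342626)/(77.8346373) = 2.9475515
g(2.9475515) = -10.5407691
t3 = 2.9475515 − (-10.5407691)·(2.9475515 − 4.5000000) / (-10.5407691 − 60.4171313) = 2.9475515 − (16.3640008)/(-70.9579004) = 3.1781672
g(3.1781672) = -5.5972797
t4 = 3.1781672 − (-5.5972797)·(3.1781672 − 2.9475515) / (-5.5972797 − (-10.5407691)) = 3.1781672 − (-1.2908202)/(4.9434895) = 3.4392824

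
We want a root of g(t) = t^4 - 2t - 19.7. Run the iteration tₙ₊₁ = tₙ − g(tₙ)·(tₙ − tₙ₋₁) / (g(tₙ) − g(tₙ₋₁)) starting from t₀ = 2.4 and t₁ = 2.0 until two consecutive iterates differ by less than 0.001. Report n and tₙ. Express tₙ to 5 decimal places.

g(2.4) = 8.6776000, g(2.0) = -7.7000000
t₂ = 2.0000000 − (-7.7000000)·(-0.4000000)/(-16.3776000) = 2.1880617;  |Δ| = 0.1880617
g(2.1880617) = -1.1548738
t₃ = 2.1880617 − (-1.1548738)·(0.1880617)/(6.5451262) = 2.2212448;  |Δ| = 0.0331831
g(2.2212448) = 0.2011623
t₄ = 2.2212448 − 0.2011623·(0.0331831)/(1.3560362) = 2.2163223;  |Δ| = 0.0049226
g(2.2163223) = -0.0040714
t₅ = 2.2163223 − (-0.0040714)·(-0.0049226)/(-0.2052337) = 2.2164199;  |Δ| = 0.0000977
|t₅ − t₄| = 0.0000977 < 0.001

n = 5, tₙ = 2.21642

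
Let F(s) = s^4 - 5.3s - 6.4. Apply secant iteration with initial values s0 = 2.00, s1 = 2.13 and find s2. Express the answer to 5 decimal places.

F(2.00) = -1.0000000, F(2.13) = 2.8944616
s2 = 2.1300000 − 2.8944616·(2.1300000 − 2.0000000) / (2.8944616 − (-1.0000000)) = 2.1300000 − (0.3762800)/(3.8944616) = 2.0333807

2.03338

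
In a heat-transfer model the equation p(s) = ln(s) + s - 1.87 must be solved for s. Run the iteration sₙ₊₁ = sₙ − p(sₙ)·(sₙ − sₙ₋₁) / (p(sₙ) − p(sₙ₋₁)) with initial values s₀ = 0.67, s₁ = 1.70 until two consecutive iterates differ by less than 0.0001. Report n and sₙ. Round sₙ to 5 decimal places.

n = 5, sₙ = 1.47878

p(0.67) = -1.6004776, p(1.70) = 0.3606283
s₂ = 1.7000000 − 0.3606283·(1.0300000)/(1.9611058) = 1.5105930;  |Δ| = 0.1894070
p(1.5105930) = 0.0530953
s₃ = 1.5105930 − 0.0530953·(-0.1894070)/(-0.3075329) = 1.4778921;  |Δ| = 0.0327010
p(1.4778921) = -0.0014912
s₄ = 1.4778921 − (-0.0014912)·(-0.0327010)/(-0.0545865) = 1.4787854;  |Δ| = 0.0008933
p(1.4787854) = 0.0000064
s₅ = 1.4787854 − 0.0000064·(0.0008933)/(0.0014976) = 1.4787815;  |Δ| = 0.0000038
|s₅ − s₄| = 0.0000038 < 0.0001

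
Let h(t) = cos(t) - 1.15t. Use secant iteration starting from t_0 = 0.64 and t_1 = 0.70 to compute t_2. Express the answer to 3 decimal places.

h(0.64) = 0.06610, h(0.70) = -0.04016
t_2 = 0.70000 − (-0.04016)·(0.70000 − 0.64000) / (-0.04016 − 0.06610) = 0.70000 − (-0.00241)/(-0.10625) = 0.67732

0.677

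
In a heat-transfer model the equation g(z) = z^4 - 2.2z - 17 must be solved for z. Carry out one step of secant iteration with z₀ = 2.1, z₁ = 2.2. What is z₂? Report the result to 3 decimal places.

2.158

g(2.1) = -2.17190, g(2.2) = 1.58560
z₂ = 2.20000 − 1.58560·(2.20000 − 2.10000) / (1.58560 − (-2.17190)) = 2.20000 − (0.15856)/(3.75750) = 2.15780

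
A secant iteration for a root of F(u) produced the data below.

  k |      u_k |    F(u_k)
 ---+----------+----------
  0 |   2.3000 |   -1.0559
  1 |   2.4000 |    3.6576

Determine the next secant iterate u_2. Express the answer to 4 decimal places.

2.3224

u_2 = 2.4000 − 3.6576·(2.4000 − 2.3000) / (3.6576 − (-1.0559))
   = 2.4000 − (0.365760)/(4.713500) = 2.322402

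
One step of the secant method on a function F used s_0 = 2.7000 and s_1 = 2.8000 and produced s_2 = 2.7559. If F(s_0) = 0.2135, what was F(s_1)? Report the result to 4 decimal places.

-0.1684

The secant line through (2.7000, 0.2135) and (2.8000, F(s_1)) crosses zero at s_2 = 2.7559.
So (2.7000, 0.2135), (2.8000, F(s_1)), (2.7559, 0) are collinear:
F(s_1) = 0.2135 · (2.8000 − 2.7559) / (2.7000 − 2.7559) = 0.2135 · (0.044100)/(-0.055900) = -0.168432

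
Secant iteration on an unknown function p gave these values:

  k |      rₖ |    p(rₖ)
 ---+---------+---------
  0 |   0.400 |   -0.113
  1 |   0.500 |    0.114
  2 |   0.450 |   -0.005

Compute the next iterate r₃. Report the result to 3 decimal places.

0.452

r₃ = 0.450 − (-0.005)·(0.450 − 0.500) / (-0.005 − 0.114)
   = 0.450 − (0.00025)/(-0.11900) = 0.45210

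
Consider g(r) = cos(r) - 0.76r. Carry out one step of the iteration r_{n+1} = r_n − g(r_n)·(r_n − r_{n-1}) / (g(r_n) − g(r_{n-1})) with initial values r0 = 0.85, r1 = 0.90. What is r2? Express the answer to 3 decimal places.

0.859

g(0.85) = 0.01398, g(0.90) = -0.06239
r2 = 0.90000 − (-0.06239)·(0.90000 − 0.85000) / (-0.06239 − 0.01398) = 0.90000 − (-0.00312)/(-0.07637) = 0.85915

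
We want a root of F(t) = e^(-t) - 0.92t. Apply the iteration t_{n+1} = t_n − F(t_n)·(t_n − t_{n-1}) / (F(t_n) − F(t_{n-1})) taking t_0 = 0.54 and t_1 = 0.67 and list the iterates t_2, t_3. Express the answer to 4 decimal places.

0.5986, 0.5978

F(0.54) = 0.085948, F(0.67) = -0.104691
t_2 = 0.670000 − (-0.104691)·(0.670000 − 0.540000) / (-0.104691 − 0.085948) = 0.670000 − (-0.013610)/(-0.190640) = 0.598609
F(0.598609) = -0.001145
t_3 = 0.598609 − (-0.001145)·(0.598609 − 0.670000) / (-0.001145 − (-0.104691)) = 0.598609 − (0.000082)/(0.103546) = 0.597820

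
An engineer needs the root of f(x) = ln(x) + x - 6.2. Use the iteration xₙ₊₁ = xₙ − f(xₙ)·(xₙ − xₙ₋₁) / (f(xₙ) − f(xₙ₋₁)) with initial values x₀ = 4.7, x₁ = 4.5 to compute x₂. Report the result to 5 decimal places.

4.66093

f(4.7) = 0.0475625, f(4.5) = -0.1959226
x₂ = 4.5000000 − (-0.1959226)·(4.5000000 − 4.7000000) / (-0.1959226 − 0.0475625) = 4.5000000 − (0.0391845)/(-0.2434851) = 4.6609319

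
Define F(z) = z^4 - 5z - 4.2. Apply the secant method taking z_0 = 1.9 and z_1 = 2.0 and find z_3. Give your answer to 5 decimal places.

1.92883

F(1.9) = -0.6679000, F(2.0) = 1.8000000
z_2 = 2.0000000 − 1.8000000·(2.0000000 − 1.9000000) / (1.8000000 − (-0.6679000)) = 2.0000000 − (0.1800000)/(2.4679000) = 1.9270635
F(1.9270635) = -0.0446877
z_3 = 1.9270635 − (-0.0446877)·(1.9270635 − 2.0000000) / (-0.0446877 − 1.8000000) = 1.9270635 − (0.0032594)/(-1.8446877) = 1.9288304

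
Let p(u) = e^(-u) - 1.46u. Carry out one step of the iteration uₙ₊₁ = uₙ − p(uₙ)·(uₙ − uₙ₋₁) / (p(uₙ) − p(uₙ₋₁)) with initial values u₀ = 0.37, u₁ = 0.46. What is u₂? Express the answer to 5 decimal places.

p(0.37) = 0.1505343, p(0.46) = -0.0403164
u₂ = 0.4600000 − (-0.0403164)·(0.4600000 − 0.3700000) / (-0.0403164 − 0.1505343) = 0.4600000 − (-0.0036285)/(-0.1908507) = 0.4409879

0.44099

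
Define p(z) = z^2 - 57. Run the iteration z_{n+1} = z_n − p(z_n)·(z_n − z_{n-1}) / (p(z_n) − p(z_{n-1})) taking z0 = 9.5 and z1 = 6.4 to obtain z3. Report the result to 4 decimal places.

7.5616

p(9.5) = 33.250000, p(6.4) = -16.040000
z2 = 6.400000 − (-16.040000)·(6.400000 − 9.500000) / (-16.040000 − 33.250000) = 6.400000 − (49.724000)/(-49.290000) = 7.408805
p(7.408805) = -2.109608
z3 = 7.408805 − (-2.109608)·(7.408805 − 6.400000) / (-2.109608 − (-16.040000)) = 7.408805 − (-2.128183)/(13.930392) = 7.561578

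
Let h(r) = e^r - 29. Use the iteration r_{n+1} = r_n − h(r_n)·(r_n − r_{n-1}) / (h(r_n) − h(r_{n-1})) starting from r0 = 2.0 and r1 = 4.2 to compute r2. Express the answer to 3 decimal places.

h(2.0) = -21.61094, h(4.2) = 37.68633
r2 = 4.20000 − 37.68633·(4.20000 − 2.00000) / (37.68633 − (-21.61094)) = 4.20000 − (82.90993)/(59.29727) = 2.80179

2.802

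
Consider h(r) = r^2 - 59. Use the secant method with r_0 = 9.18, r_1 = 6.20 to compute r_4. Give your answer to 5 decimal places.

h(9.18) = 25.2724000, h(6.20) = -20.5600000
r_2 = 6.2000000 − (-20.5600000)·(6.2000000 − 9.1800000) / (-20.5600000 − 25.2724000) = 6.2000000 − (61.2688000)/(-45.8324000) = 7.5368010
h(7.5368010) = -2.1966301
r_3 = 7.5368010 − (-2.1966301)·(7.5368010 − 6.2000000) / (-2.1966301 − (-20.5600000)) = 7.5368010 − (-2.9364574)/(18.3633699) = 7.6967095
h(7.6967095) = 0.2393364
r_4 = 7.6967095 − 0.2393364·(7.6967095 − 7.5368010) / (0.2393364 − (-2.1966301)) = 7.6967095 − (0.0382719)/(2.4359665) = 7.6809983

7.68100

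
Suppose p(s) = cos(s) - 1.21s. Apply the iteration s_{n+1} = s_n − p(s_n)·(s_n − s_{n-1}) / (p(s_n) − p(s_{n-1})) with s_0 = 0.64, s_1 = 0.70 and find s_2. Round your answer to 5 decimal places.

0.65513

p(0.64) = 0.0276958, p(0.70) = -0.0821578
s_2 = 0.7000000 − (-0.0821578)·(0.7000000 − 0.6400000) / (-0.0821578 − 0.0276958) = 0.7000000 − (-0.0049295)/(-0.1098536) = 0.6551269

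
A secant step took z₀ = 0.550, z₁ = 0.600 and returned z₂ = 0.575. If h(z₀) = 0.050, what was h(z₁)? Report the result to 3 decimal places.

The secant line through (0.550, 0.050) and (0.600, h(z₁)) crosses zero at z₂ = 0.575.
So (0.550, 0.050), (0.600, h(z₁)), (0.575, 0) are collinear:
h(z₁) = 0.050 · (0.600 − 0.575) / (0.550 − 0.575) = 0.050 · (0.02500)/(-0.02500) = -0.05000

-0.050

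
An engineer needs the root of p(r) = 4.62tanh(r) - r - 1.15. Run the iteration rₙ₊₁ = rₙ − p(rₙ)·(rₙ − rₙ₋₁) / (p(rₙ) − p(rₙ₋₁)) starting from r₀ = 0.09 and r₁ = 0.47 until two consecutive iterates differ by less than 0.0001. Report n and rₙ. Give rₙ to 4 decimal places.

n = 5, rₙ = 0.3327

p(0.09) = -0.825319, p(0.47) = 0.404481
r₂ = 0.470000 − 0.404481·(0.380000)/(1.229800) = 0.345018;  |Δ| = 0.124982
p(0.345018) = 0.038591
r₃ = 0.345018 − 0.038591·(-0.124982)/(-0.365890) = 0.331836;  |Δ| = 0.013182
p(0.331836) = -0.002652
r₄ = 0.331836 − (-0.002652)·(-0.013182)/(-0.041243) = 0.332684;  |Δ| = 0.000848
p(0.332684) = 0.000014
r₅ = 0.332684 − 0.000014·(0.000848)/(0.002666) = 0.332679;  |Δ| = 0.000004
|r₅ − r₄| = 0.000004 < 0.0001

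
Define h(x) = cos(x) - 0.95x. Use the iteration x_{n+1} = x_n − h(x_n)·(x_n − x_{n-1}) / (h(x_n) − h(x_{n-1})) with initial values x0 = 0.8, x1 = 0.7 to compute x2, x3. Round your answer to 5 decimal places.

h(0.8) = -0.0632933, h(0.7) = 0.0998422
x2 = 0.7000000 − 0.0998422·(0.7000000 − 0.8000000) / (0.0998422 − (-0.0632933)) = 0.7000000 − (-0.0099842)/(0.1631355) = 0.7612020
h(0.7612020) = 0.0008655
x3 = 0.7612020 − 0.0008655·(0.7612020 − 0.7000000) / (0.0008655 − 0.0998422) = 0.7612020 − (0.0000530)/(-0.0989767) = 0.7617372

0.76120, 0.76174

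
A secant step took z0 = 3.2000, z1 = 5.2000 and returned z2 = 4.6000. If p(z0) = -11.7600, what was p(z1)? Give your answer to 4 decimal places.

The secant line through (3.2000, -11.7600) and (5.2000, p(z1)) crosses zero at z2 = 4.6000.
So (3.2000, -11.7600), (5.2000, p(z1)), (4.6000, 0) are collinear:
p(z1) = -11.7600 · (5.2000 − 4.6000) / (3.2000 − 4.6000) = -11.7600 · (0.600000)/(-1.400000) = 5.040000

5.0400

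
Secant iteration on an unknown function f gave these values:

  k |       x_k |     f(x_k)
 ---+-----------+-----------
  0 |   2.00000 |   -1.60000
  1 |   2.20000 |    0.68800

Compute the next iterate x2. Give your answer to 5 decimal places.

x2 = 2.20000 − 0.68800·(2.20000 − 2.00000) / (0.68800 − (-1.60000))
   = 2.20000 − (0.1376000)/(2.2880000) = 2.1398601

2.13986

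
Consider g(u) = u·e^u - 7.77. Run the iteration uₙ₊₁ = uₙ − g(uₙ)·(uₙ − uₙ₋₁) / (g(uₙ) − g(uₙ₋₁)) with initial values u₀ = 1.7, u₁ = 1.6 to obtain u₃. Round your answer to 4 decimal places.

g(1.7) = 1.535711, g(1.6) = 0.154852
u₂ = 1.600000 − 0.154852·(1.600000 − 1.700000) / (0.154852 − 1.535711) = 1.600000 − (-0.015485)/(-1.380859) = 1.588786
g(1.588786) = 0.011553
u₃ = 1.588786 − 0.011553·(1.588786 − 1.600000) / (0.011553 − 0.154852) = 1.588786 − (-0.000130)/(-0.143299) = 1.587882

1.5879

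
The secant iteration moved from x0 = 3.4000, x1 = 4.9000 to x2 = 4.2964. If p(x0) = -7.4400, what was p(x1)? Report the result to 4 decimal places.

5.0098

The secant line through (3.4000, -7.4400) and (4.9000, p(x1)) crosses zero at x2 = 4.2964.
So (3.4000, -7.4400), (4.9000, p(x1)), (4.2964, 0) are collinear:
p(x1) = -7.4400 · (4.9000 − 4.2964) / (3.4000 − 4.2964) = -7.4400 · (0.603600)/(-0.896400) = 5.009799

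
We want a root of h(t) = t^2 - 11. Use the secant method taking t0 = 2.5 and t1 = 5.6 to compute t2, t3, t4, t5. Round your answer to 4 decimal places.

h(2.5) = -4.750000, h(5.6) = 20.360000
t2 = 5.600000 − 20.360000·(5.600000 − 2.500000) / (20.360000 − (-4.750000)) = 5.600000 − (63.116000)/(25.110000) = 3.086420
h(3.086420) = -1.474013
t3 = 3.086420 − (-1.474013)·(3.086420 − 5.600000) / (-1.474013 − 20.360000) = 3.086420 − (3.705050)/(-21.834013) = 3.256111
h(3.256111) = -0.397738
t4 = 3.256111 − (-0.397738)·(3.256111 − 3.086420) / (-0.397738 − (-1.474013)) = 3.256111 − (-0.067493)/(1.076275) = 3.318821
h(3.318821) = 0.014574
t5 = 3.318821 − 0.014574·(3.318821 − 3.256111) / (0.014574 − (-0.397738)) = 3.318821 − (0.000914)/(0.412312) = 3.316605

3.0864, 3.2561, 3.3188, 3.3166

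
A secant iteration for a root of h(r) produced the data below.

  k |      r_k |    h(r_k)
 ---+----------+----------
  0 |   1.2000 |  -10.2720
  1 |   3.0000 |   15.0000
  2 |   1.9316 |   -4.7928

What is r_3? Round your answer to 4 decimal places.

2.1903

r_3 = 1.9316 − (-4.7928)·(1.9316 − 3.0000) / (-4.7928 − 15.0000)
   = 1.9316 − (5.120628)/(-19.792800) = 2.190312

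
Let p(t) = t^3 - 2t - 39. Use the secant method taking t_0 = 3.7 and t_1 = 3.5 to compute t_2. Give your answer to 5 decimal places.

p(3.7) = 4.2530000, p(3.5) = -3.1250000
t_2 = 3.5000000 − (-3.1250000)·(3.5000000 − 3.7000000) / (-3.1250000 − 4.2530000) = 3.5000000 − (0.6250000)/(-7.3780000) = 3.5847113

3.58471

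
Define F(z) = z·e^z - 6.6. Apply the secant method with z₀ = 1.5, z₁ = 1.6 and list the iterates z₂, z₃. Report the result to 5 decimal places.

F(1.5) = 0.1225336, F(1.6) = 1.3248519
z₂ = 1.6000000 − 1.3248519·(1.6000000 − 1.5000000) / (1.3248519 − 0.1225336) = 1.6000000 − (0.1324852)/(1.2023183) = 1.4898086
F(1.4898086) = 0.0091575
z₃ = 1.4898086 − 0.0091575·(1.4898086 − 1.6000000) / (0.0091575 − 1.3248519) = 1.4898086 − (-0.0010091)/(-1.3156944) = 1.4890416

1.48981, 1.48904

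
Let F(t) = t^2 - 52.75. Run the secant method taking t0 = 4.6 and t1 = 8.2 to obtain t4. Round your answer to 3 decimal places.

F(4.6) = -31.59000, F(8.2) = 14.49000
t2 = 8.20000 − 14.49000·(8.20000 − 4.60000) / (14.49000 − (-31.59000)) = 8.20000 − (52.16400)/(46.08000) = 7.06797
F(7.06797) = -2.79382
t3 = 7.06797 − (-2.79382)·(7.06797 − 8.20000) / (-2.79382 − 14.49000) = 7.06797 − (3.16269)/(-17.28382) = 7.25095
F(7.25095) = -0.17366
t4 = 7.25095 − (-0.17366)·(7.25095 − 7.06797) / (-0.17366 − (-2.79382)) = 7.25095 − (-0.03178)/(2.62016) = 7.26308

7.263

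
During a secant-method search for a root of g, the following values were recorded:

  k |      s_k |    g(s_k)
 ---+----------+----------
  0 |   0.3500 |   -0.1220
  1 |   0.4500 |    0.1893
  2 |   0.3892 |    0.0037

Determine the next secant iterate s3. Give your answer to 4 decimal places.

s3 = 0.3892 − 0.0037·(0.3892 − 0.4500) / (0.0037 − 0.1893)
   = 0.3892 − (-0.000225)/(-0.185600) = 0.387988

0.3880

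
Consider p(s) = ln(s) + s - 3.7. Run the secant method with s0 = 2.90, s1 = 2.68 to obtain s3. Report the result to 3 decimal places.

p(2.90) = 0.26471, p(2.68) = -0.03418
s2 = 2.68000 − (-0.03418)·(2.68000 − 2.90000) / (-0.03418 − 0.26471) = 2.68000 − (0.00752)/(-0.29889) = 2.70516
p(2.70516) = 0.00032
s3 = 2.70516 − 0.00032·(2.70516 − 2.68000) / (0.00032 − (-0.03418)) = 2.70516 − (0.00001)/(0.03450) = 2.70493

2.705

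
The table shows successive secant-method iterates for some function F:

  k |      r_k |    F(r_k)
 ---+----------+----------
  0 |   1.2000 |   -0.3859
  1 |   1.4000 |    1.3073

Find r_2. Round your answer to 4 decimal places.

r_2 = 1.4000 − 1.3073·(1.4000 − 1.2000) / (1.3073 − (-0.3859))
   = 1.4000 − (0.261460)/(1.693200) = 1.245582

1.2456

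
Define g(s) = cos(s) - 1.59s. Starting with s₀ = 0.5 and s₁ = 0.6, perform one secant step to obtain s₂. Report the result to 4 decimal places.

0.5391

g(0.5) = 0.082583, g(0.6) = -0.128664
s₂ = 0.600000 − (-0.128664)·(0.600000 − 0.500000) / (-0.128664 − 0.082583) = 0.600000 − (-0.012866)/(-0.211247) = 0.539093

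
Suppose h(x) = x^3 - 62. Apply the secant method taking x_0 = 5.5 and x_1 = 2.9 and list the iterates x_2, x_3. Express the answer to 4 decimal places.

h(5.5) = 104.375000, h(2.9) = -37.611000
x_2 = 2.900000 − (-37.611000)·(2.900000 − 5.500000) / (-37.611000 − 104.375000) = 2.900000 − (97.788600)/(-141.986000) = 3.588720
h(3.588720) = -15.781193
x_3 = 3.588720 − (-15.781193)·(3.588720 − 2.900000) / (-15.781193 − (-37.611000)) = 3.588720 − (-10.868824)/(21.829807) = 4.086609

3.5887, 4.0866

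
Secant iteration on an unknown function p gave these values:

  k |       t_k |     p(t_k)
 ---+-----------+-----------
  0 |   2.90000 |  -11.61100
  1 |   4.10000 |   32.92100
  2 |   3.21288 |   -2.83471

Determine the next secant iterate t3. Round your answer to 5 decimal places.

t3 = 3.21288 − (-2.83471)·(3.21288 − 4.10000) / (-2.83471 − 32.92100)
   = 3.21288 − (2.5147279)/(-35.7557100) = 3.2832108

3.28321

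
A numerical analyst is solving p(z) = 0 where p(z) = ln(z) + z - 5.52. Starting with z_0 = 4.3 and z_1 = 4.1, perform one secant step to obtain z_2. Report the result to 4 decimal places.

4.1073

p(4.3) = 0.238615, p(4.1) = -0.009013
z_2 = 4.100000 − (-0.009013)·(4.100000 − 4.300000) / (-0.009013 − 0.238615) = 4.100000 − (0.001803)/(-0.247628) = 4.107279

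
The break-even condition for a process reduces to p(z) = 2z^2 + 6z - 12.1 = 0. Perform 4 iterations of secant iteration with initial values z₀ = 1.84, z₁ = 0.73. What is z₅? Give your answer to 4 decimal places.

p(1.84) = 5.711200, p(0.73) = -6.654200
z₂ = 0.730000 − (-6.654200)·(0.730000 − 1.840000) / (-6.654200 − 5.711200) = 0.730000 − (7.386162)/(-12.365400) = 1.327325
p(1.327325) = -0.612467
z₃ = 1.327325 − (-0.612467)·(1.327325 − 0.730000) / (-0.612467 − (-6.654200)) = 1.327325 − (-0.365842)/(6.041733) = 1.387877
p(1.387877) = 0.079672
z₄ = 1.387877 − 0.079672·(1.387877 − 1.327325) / (0.079672 − (-0.612467)) = 1.387877 − (0.004824)/(0.692139) = 1.380907
p(1.380907) = -0.000747
z₅ = 1.380907 − (-0.000747)·(1.380907 − 1.387877) / (-0.000747 − 0.079672) = 1.380907 − (0.000005)/(-0.080419) = 1.380972

1.3810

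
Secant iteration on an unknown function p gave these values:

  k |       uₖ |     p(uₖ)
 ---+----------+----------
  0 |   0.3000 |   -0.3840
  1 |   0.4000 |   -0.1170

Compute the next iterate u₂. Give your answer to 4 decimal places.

0.4438

u₂ = 0.4000 − (-0.1170)·(0.4000 − 0.3000) / (-0.1170 − (-0.3840))
   = 0.4000 − (-0.011700)/(0.267000) = 0.443820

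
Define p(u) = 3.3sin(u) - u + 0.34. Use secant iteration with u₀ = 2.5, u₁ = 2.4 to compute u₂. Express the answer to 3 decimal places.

2.448

p(2.5) = -0.18504, p(2.4) = 0.16903
u₂ = 2.40000 − 0.16903·(2.40000 − 2.50000) / (0.16903 − (-0.18504)) = 2.40000 − (-0.01690)/(0.35407) = 2.44774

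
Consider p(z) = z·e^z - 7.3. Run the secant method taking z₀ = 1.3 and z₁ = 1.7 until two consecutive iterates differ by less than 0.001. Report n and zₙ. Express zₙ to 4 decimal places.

n = 5, zₙ = 1.5498

p(1.3) = -2.529914, p(1.7) = 2.005711
z₂ = 1.700000 − 2.005711·(0.400000)/(4.535625) = 1.523115;  |Δ| = 0.176885
p(1.523115) = -0.314249
z₃ = 1.523115 − (-0.314249)·(-0.176885)/(-2.319960) = 1.547075;  |Δ| = 0.023960
p(1.547075) = -0.032293
z₄ = 1.547075 − (-0.032293)·(0.023960)/(0.281956) = 1.549819;  |Δ| = 0.002744
p(1.549819) = 0.000605
z₅ = 1.549819 − 0.000605·(0.002744)/(0.032899) = 1.549769;  |Δ| = 0.000050
|z₅ − z₄| = 0.000050 < 0.001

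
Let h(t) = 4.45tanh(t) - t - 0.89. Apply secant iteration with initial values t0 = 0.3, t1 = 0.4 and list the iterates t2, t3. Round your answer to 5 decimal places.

h(0.3) = 0.1063411, h(0.4) = 0.4007729
t2 = 0.4000000 − 0.4007729·(0.4000000 − 0.3000000) / (0.4007729 − 0.1063411) = 0.4000000 − (0.0400773)/(0.2944318) = 0.2638826
h(0.2638826) = -0.0061232
t3 = 0.2638826 − (-0.0061232)·(0.2638826 − 0.4000000) / (-0.0061232 − 0.4007729) = 0.2638826 − (0.0008335)/(-0.4068961) = 0.2659310

0.26388, 0.26593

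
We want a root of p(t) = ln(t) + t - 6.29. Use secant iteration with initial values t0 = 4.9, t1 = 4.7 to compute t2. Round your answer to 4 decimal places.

4.7351

p(4.9) = 0.199235, p(4.7) = -0.042437
t2 = 4.700000 − (-0.042437)·(4.700000 − 4.900000) / (-0.042437 − 0.199235) = 4.700000 − (0.008487)/(-0.241673) = 4.735120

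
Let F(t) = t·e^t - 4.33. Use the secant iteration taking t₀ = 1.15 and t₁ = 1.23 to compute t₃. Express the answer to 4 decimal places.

F(1.15) = -0.698078, F(1.23) = -0.121888
t₂ = 1.230000 − (-0.121888)·(1.230000 − 1.150000) / (-0.121888 − (-0.698078)) = 1.230000 − (-0.009751)/(0.576190) = 1.246923
F(1.246923) = 0.008820
t₃ = 1.246923 − 0.008820·(1.246923 − 1.230000) / (0.008820 − (-0.121888)) = 1.246923 − (0.000149)/(0.130707) = 1.245781

1.2458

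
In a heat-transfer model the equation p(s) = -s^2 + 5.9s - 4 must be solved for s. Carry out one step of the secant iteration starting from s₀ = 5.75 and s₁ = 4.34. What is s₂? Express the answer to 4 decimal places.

p(5.75) = -3.137500, p(4.34) = 2.770400
s₂ = 4.340000 − 2.770400·(4.340000 − 5.750000) / (2.770400 − (-3.137500)) = 4.340000 − (-3.906264)/(5.907900) = 5.001193

5.0012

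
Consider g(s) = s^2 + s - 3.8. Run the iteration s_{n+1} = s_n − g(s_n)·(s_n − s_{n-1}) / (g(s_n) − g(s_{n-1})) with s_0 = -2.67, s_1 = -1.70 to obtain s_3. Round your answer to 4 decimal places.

-2.5222

g(-2.67) = 0.658900, g(-1.70) = -2.610000
s_2 = -1.700000 − (-2.610000)·(-1.700000 − (-2.670000)) / (-2.610000 − 0.658900) = -1.700000 − (-2.531700)/(-3.268900) = -2.474481
g(-2.474481) = -0.151426
s_3 = -2.474481 − (-0.151426)·(-2.474481 − (-1.700000)) / (-0.151426 − (-2.610000)) = -2.474481 − (0.117276)/(2.458574) = -2.522182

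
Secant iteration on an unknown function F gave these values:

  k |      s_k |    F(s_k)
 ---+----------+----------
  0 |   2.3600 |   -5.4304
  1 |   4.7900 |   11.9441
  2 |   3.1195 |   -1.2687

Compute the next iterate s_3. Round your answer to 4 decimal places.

s_3 = 3.1195 − (-1.2687)·(3.1195 − 4.7900) / (-1.2687 − 11.9441)
   = 3.1195 − (2.119363)/(-13.212800) = 3.279902

3.2799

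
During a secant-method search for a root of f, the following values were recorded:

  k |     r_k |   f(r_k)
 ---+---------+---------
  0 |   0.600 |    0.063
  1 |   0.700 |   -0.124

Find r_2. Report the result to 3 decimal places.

r_2 = 0.700 − (-0.124)·(0.700 − 0.600) / (-0.124 − 0.063)
   = 0.700 − (-0.01240)/(-0.18700) = 0.63369

0.634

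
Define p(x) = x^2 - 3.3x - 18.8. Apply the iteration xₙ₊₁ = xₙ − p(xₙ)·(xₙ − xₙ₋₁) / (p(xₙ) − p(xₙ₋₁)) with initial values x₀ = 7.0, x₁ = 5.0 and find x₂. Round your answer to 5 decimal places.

6.18391

p(7.0) = 7.1000000, p(5.0) = -10.3000000
x₂ = 5.0000000 − (-10.3000000)·(5.0000000 − 7.0000000) / (-10.3000000 − 7.1000000) = 5.0000000 − (20.6000000)/(-17.4000000) = 6.1839080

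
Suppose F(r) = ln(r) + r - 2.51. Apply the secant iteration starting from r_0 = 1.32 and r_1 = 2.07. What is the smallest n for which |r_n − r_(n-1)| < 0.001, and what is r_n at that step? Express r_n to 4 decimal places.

F(1.32) = -0.912368, F(2.07) = 0.287549
r_2 = 2.070000 − 0.287549·(0.750000)/(1.199917) = 1.890270;  |Δ| = 0.179730
F(1.890270) = 0.016989
r_3 = 1.890270 − 0.016989·(-0.179730)/(-0.270559) = 1.878984;  |Δ| = 0.011286
F(1.878984) = -0.000285
r_4 = 1.878984 − (-0.000285)·(-0.011286)/(-0.017274) = 1.879170;  |Δ| = 0.000186
|r_4 − r_3| = 0.000186 < 0.001

n = 4, r_n = 1.8792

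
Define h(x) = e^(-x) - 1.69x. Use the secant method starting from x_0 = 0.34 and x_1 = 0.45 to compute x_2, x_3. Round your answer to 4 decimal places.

0.3980, 0.3976

h(0.34) = 0.137170, h(0.45) = -0.122872
x_2 = 0.450000 − (-0.122872)·(0.450000 − 0.340000) / (-0.122872 − 0.137170) = 0.450000 − (-0.013516)/(-0.260042) = 0.398024
h(0.398024) = -0.001015
x_3 = 0.398024 − (-0.001015)·(0.398024 − 0.450000) / (-0.001015 − (-0.122872)) = 0.398024 − (0.000053)/(0.121857) = 0.397591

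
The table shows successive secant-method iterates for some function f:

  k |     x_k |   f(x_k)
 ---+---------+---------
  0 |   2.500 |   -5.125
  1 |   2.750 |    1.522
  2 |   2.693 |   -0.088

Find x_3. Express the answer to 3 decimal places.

2.696

x_3 = 2.693 − (-0.088)·(2.693 − 2.750) / (-0.088 − 1.522)
   = 2.693 − (0.00502)/(-1.61000) = 2.69612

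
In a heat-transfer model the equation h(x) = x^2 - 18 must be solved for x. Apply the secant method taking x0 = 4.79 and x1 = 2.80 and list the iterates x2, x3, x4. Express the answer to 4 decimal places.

4.1386, 4.2643, 4.2424

h(4.79) = 4.944100, h(2.80) = -10.160000
x2 = 2.800000 − (-10.160000)·(2.800000 − 4.790000) / (-10.160000 − 4.944100) = 2.800000 − (20.218400)/(-15.104100) = 4.138603
h(4.138603) = -0.871962
x3 = 4.138603 − (-0.871962)·(4.138603 − 2.800000) / (-0.871962 − (-10.160000)) = 4.138603 − (-1.167211)/(9.288038) = 4.264272
h(4.264272) = 0.184012
x4 = 4.264272 − 0.184012·(4.264272 − 4.138603) / (0.184012 − (-0.871962)) = 4.264272 − (0.023124)/(1.055974) = 4.242373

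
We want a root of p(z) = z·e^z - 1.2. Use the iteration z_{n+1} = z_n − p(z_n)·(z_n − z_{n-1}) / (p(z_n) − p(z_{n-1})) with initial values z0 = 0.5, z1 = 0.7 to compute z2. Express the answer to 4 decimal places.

0.6284

p(0.5) = -0.375639, p(0.7) = 0.209627
z2 = 0.700000 − 0.209627·(0.700000 − 0.500000) / (0.209627 − (-0.375639)) = 0.700000 − (0.041925)/(0.585266) = 0.628365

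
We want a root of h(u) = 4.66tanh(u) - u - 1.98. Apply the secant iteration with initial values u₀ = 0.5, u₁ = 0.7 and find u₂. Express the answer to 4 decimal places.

0.6411

h(0.5) = -0.326534, h(0.7) = 0.136354
u₂ = 0.700000 − 0.136354·(0.700000 − 0.500000) / (0.136354 − (-0.326534)) = 0.700000 − (0.027271)/(0.462888) = 0.641086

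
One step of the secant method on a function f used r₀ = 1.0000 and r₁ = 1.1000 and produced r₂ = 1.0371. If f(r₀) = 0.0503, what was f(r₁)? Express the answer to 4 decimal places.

-0.0853

The secant line through (1.0000, 0.0503) and (1.1000, f(r₁)) crosses zero at r₂ = 1.0371.
So (1.0000, 0.0503), (1.1000, f(r₁)), (1.0371, 0) are collinear:
f(r₁) = 0.0503 · (1.1000 − 1.0371) / (1.0000 − 1.0371) = 0.0503 · (0.062900)/(-0.037100) = -0.085280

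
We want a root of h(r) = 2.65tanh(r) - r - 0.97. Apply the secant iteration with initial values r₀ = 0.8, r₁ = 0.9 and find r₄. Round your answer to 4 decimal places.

h(0.8) = -0.010303, h(0.9) = 0.028189
r₂ = 0.900000 − 0.028189·(0.900000 − 0.800000) / (0.028189 − (-0.010303)) = 0.900000 − (0.002819)/(0.038492) = 0.826766
h(0.826766) = 0.001883
r₃ = 0.826766 − 0.001883·(0.826766 − 0.900000) / (0.001883 − 0.028189) = 0.826766 − (-0.000138)/(-0.026306) = 0.821522
h(0.821522) = -0.000394
r₄ = 0.821522 − (-0.000394)·(0.821522 − 0.826766) / (-0.000394 − 0.001883) = 0.821522 − (0.000002)/(-0.002277) = 0.822429

0.8224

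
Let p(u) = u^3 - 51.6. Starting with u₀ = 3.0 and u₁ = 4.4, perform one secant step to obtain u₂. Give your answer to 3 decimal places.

p(3.0) = -24.60000, p(4.4) = 33.58400
u₂ = 4.40000 − 33.58400·(4.40000 − 3.00000) / (33.58400 − (-24.60000)) = 4.40000 − (47.01760)/(58.18400) = 3.59192

3.592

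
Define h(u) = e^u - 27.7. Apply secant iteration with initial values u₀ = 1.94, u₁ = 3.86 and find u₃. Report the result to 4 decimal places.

h(1.94) = -20.741249, h(3.86) = 19.765351
u₂ = 3.860000 − 19.765351·(3.860000 − 1.940000) / (19.765351 − (-20.741249)) = 3.860000 − (37.949475)/(40.506600) = 2.923129
h(2.923129) = -9.100613
u₃ = 2.923129 − (-9.100613)·(2.923129 − 3.860000) / (-9.100613 − 19.765351) = 2.923129 − (8.526104)/(-28.865964) = 3.218497

3.2185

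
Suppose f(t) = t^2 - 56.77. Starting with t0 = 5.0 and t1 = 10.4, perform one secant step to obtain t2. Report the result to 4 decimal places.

7.0630

f(5.0) = -31.770000, f(10.4) = 51.390000
t2 = 10.400000 − 51.390000·(10.400000 − 5.000000) / (51.390000 − (-31.770000)) = 10.400000 − (277.506000)/(83.160000) = 7.062987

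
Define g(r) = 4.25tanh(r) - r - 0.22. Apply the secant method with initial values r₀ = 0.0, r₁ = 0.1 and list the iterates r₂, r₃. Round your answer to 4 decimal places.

0.0680, 0.0678

g(0.0) = -0.220000, g(0.1) = 0.103589
r₂ = 0.100000 − 0.103589·(0.100000 − 0.000000) / (0.103589 − (-0.220000)) = 0.100000 − (0.010359)/(0.323589) = 0.067987
g(0.067987) = 0.000515
r₃ = 0.067987 − 0.000515·(0.067987 − 0.100000) / (0.000515 − 0.103589) = 0.067987 − (-0.000016)/(-0.103074) = 0.067828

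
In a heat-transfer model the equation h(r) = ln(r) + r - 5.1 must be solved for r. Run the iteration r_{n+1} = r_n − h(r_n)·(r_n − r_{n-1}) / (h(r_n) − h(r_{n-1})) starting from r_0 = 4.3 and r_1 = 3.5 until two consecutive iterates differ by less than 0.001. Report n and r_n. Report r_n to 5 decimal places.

h(4.3) = 0.6586150, h(3.5) = -0.3472370
r_2 = 3.5000000 − (-0.3472370)·(-0.8000000)/(-1.0058521) = 3.7761734;  |Δ| = 0.2761734
h(3.7761734) = 0.0048846
r_3 = 3.7761734 − 0.0048846·(0.2761734)/(0.3521217) = 3.7723424;  |Δ| = 0.0038311
h(3.7723424) = 0.0000385
r_4 = 3.7723424 − 0.0000385·(-0.0038311)/(-0.0048461) = 3.7723119;  |Δ| = 0.0000304
|r_4 − r_3| = 0.0000304 < 0.001

n = 4, r_n = 3.77231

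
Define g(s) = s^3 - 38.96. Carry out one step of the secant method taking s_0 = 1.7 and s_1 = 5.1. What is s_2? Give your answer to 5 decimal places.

g(1.7) = -34.0470000, g(5.1) = 93.6910000
s_2 = 5.1000000 − 93.6910000·(5.1000000 − 1.7000000) / (93.6910000 − (-34.0470000)) = 5.1000000 − (318.5494000)/(127.7380000) = 2.6062284

2.60623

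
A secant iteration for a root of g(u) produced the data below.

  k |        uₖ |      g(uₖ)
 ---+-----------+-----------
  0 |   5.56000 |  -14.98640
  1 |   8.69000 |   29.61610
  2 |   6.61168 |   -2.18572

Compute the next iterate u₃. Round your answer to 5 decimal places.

u₃ = 6.61168 − (-2.18572)·(6.61168 − 8.69000) / (-2.18572 − 29.61610)
   = 6.61168 − (4.5426256)/(-31.8018200) = 6.7545217

6.75452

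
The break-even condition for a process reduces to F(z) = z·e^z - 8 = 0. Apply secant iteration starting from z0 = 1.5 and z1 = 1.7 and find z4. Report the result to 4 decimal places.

1.6058

F(1.5) = -1.277466, F(1.7) = 1.305711
z2 = 1.700000 − 1.305711·(1.700000 − 1.500000) / (1.305711 − (-1.277466)) = 1.700000 − (0.261142)/(2.583177) = 1.598907
F(1.598907) = -0.089218
z3 = 1.598907 − (-0.089218)·(1.598907 − 1.700000) / (-0.089218 − 1.305711) = 1.598907 − (0.009019)/(-1.394929) = 1.605372
F(1.605372) = -0.005705
z4 = 1.605372 − (-0.005705)·(1.605372 − 1.598907) / (-0.005705 − (-0.089218)) = 1.605372 − (-0.000037)/(0.083513) = 1.605814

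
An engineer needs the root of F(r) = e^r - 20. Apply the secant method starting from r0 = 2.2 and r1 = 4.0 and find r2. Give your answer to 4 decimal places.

F(2.2) = -10.974987, F(4.0) = 34.598150
r2 = 4.000000 − 34.598150·(4.000000 − 2.200000) / (34.598150 − (-10.974987)) = 4.000000 − (62.276670)/(45.573137) = 2.633479

2.6335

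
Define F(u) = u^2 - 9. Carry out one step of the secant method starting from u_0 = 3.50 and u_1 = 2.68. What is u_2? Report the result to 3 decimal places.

F(3.50) = 3.25000, F(2.68) = -1.81760
u_2 = 2.68000 − (-1.81760)·(2.68000 − 3.50000) / (-1.81760 − 3.25000) = 2.68000 − (1.49043)/(-5.06760) = 2.97411

2.974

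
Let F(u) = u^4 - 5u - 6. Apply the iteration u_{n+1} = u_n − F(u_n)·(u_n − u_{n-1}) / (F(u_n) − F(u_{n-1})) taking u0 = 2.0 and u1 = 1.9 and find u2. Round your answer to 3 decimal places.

2.000

F(2.0) = 0.00000, F(1.9) = -2.46790
u2 = 1.90000 − (-2.46790)·(1.90000 − 2.00000) / (-2.46790 − 0.00000) = 1.90000 − (0.24679)/(-2.46790) = 2.00000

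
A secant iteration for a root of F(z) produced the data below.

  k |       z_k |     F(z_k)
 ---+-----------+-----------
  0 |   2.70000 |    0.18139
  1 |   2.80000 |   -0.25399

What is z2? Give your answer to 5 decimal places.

z2 = 2.80000 − (-0.25399)·(2.80000 − 2.70000) / (-0.25399 − 0.18139)
   = 2.80000 − (-0.0253990)/(-0.4353800) = 2.7416625

2.74166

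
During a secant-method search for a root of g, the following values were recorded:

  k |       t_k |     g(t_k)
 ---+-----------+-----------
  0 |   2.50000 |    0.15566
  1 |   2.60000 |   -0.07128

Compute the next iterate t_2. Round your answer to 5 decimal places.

2.56859

t_2 = 2.60000 − (-0.07128)·(2.60000 − 2.50000) / (-0.07128 − 0.15566)
   = 2.60000 − (-0.0071280)/(-0.2269400) = 2.5685908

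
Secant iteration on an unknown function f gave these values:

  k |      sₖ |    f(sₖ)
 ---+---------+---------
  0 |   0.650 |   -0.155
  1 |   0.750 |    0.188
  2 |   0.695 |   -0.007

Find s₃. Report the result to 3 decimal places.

s₃ = 0.695 − (-0.007)·(0.695 − 0.750) / (-0.007 − 0.188)
   = 0.695 − (0.00039)/(-0.19500) = 0.69697

0.697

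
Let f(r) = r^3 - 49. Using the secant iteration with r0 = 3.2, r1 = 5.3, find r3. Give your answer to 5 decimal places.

f(3.2) = -16.2320000, f(5.3) = 99.8770000
r2 = 5.3000000 − 99.8770000·(5.3000000 − 3.2000000) / (99.8770000 − (-16.2320000)) = 5.3000000 − (209.7417000)/(116.1090000) = 3.4935793
f(3.4935793) = -6.3605278
r3 = 3.4935793 − (-6.3605278)·(3.4935793 − 5.3000000) / (-6.3605278 − 99.8770000) = 3.4935793 − (11.4897890)/(-106.2375278) = 3.6017312

3.60173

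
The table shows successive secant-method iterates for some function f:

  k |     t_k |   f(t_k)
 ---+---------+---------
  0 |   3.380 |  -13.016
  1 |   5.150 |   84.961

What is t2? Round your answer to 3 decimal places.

3.615

t2 = 5.150 − 84.961·(5.150 − 3.380) / (84.961 − (-13.016))
   = 5.150 − (150.38097)/(97.97700) = 3.61514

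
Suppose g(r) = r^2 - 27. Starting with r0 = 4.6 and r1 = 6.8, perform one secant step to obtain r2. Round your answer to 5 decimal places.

5.11228

g(4.6) = -5.8400000, g(6.8) = 19.2400000
r2 = 6.8000000 − 19.2400000·(6.8000000 − 4.6000000) / (19.2400000 − (-5.8400000)) = 6.8000000 − (42.3280000)/(25.0800000) = 5.1122807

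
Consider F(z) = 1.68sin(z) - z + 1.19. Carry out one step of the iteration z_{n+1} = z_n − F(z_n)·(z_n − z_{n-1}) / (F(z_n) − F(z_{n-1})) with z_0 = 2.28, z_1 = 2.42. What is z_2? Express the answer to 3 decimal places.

F(2.28) = 0.18492, F(2.42) = -0.12022
z_2 = 2.42000 − (-0.12022)·(2.42000 − 2.28000) / (-0.12022 − 0.18492) = 2.42000 − (-0.01683)/(-0.30514) = 2.36484

2.365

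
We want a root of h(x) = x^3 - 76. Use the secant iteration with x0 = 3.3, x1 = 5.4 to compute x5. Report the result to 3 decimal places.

4.236

h(3.3) = -40.06300, h(5.4) = 81.46400
x2 = 5.40000 − 81.46400·(5.40000 − 3.30000) / (81.46400 − (-40.06300)) = 5.40000 − (171.07440)/(121.52700) = 3.99229
h(3.99229) = -12.36922
x3 = 3.99229 − (-12.36922)·(3.99229 − 5.40000) / (-12.36922 − 81.46400) = 3.99229 − (17.41224)/(-93.83322) = 4.17786
h(4.17786) = -3.07754
x4 = 4.17786 − (-3.07754)·(4.17786 − 3.99229) / (-3.07754 − (-12.36922)) = 4.17786 − (-0.57109)/(9.29168) = 4.23932
h(4.23932) = 0.18841
x5 = 4.23932 − 0.18841·(4.23932 − 4.17786) / (0.18841 − (-3.07754)) = 4.23932 − (0.01158)/(3.26595) = 4.23578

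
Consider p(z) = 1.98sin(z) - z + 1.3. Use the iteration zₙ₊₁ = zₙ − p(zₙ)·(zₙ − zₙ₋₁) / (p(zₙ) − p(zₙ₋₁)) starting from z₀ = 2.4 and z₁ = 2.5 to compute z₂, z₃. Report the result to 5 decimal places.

p(2.4) = 0.2374171, p(2.5) = -0.0150252
z₂ = 2.5000000 − (-0.0150252)·(2.5000000 − 2.4000000) / (-0.0150252 − 0.2374171) = 2.5000000 − (-0.0015025)/(-0.2524423) = 2.4940481
p(2.4940481) = 0.0003470
z₃ = 2.4940481 − 0.0003470·(2.4940481 − 2.5000000) / (0.0003470 − (-0.0150252)) = 2.4940481 − (-0.0000021)/(0.0153722) = 2.4941824

2.49405, 2.49418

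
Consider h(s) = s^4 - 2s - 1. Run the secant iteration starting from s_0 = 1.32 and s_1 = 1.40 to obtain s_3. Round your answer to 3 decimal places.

1.395

h(1.32) = -0.60404, h(1.40) = 0.04160
s_2 = 1.40000 − 0.04160·(1.40000 − 1.32000) / (0.04160 − (-0.60404)) = 1.40000 − (0.00333)/(0.64564) = 1.39485
h(1.39485) = -0.00436
s_3 = 1.39485 − (-0.00436)·(1.39485 − 1.40000) / (-0.00436 − 0.04160) = 1.39485 − (0.00002)/(-0.04596) = 1.39533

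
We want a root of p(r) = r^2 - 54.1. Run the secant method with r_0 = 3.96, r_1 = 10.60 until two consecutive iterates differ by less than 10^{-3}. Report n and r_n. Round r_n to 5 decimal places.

n = 6, r_n = 7.35527

p(3.96) = -38.4184000, p(10.60) = 58.2600000
r_2 = 10.6000000 − 58.2600000·(6.6400000)/(96.6784000) = 6.5986264;  |Δ| = 4.0013736
p(6.5986264) = -10.5581300
r_3 = 6.5986264 − (-10.5581300)·(-4.0013736)/(-68.8181300) = 7.2125202;  |Δ| = 0.6138938
p(7.2125202) = -2.0795528
r_4 = 7.2125202 − (-2.0795528)·(0.6138938)/(8.4785771) = 7.3630908;  |Δ| = 0.1505706
p(7.3630908) = 0.1151059
r_5 = 7.3630908 − 0.1151059·(0.1505706)/(2.1946587) = 7.3551936;  |Δ| = 0.0078972
p(7.3551936) = -0.0011267
r_6 = 7.3551936 − (-0.0011267)·(-0.0078972)/(-0.1162326) = 7.3552702;  |Δ| = 0.0000766
|r_6 − r_5| = 0.0000766 < 10^{-3}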